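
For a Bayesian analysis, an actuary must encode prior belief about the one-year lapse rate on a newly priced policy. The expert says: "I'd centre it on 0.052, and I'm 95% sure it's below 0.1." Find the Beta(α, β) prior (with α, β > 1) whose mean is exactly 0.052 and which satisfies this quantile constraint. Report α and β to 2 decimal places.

α ≈ 3.84, β ≈ 70.06

With mean 0.052 fixed, write α = 0.052s, β = 0.948s where s = α+β.
Need P(θ < 0.1) = 0.95 under Beta(0.052s, 0.948s). Normal approximation: (q−m)/√(m(1−m)/s) ≈ z_{0.95} = 1.64, so s ≈ 0.052·0.948·(1.64)²/(0.1−0.052)² = 57.9.
At s = 57.9: P(θ<0.1) ≈ 0.932. Adjusting to match 0.95 gives s ≈ 73.90.
So α = 0.052·73.90 ≈ 3.84, β = 0.948·73.90 ≈ 70.06.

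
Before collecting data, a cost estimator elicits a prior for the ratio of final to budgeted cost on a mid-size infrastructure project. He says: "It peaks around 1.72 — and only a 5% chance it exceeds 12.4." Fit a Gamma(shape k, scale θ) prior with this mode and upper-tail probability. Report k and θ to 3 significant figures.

Gamma(k,θ) with k>1 has mode (k−1)θ, so θ = 1.72/(k−1).
Need P(X < 12.4) = 0.95 with θ tied to k this way. Start at k = 2, θ = 1.72: P(X<12.4) ≈ 0.994.
Too high — lower k to spread out. Iterating converges to k ≈ 1.56.
Then θ = 1.72/(1.56−1) ≈ 3.1.

k ≈ 1.56, θ ≈ 3.1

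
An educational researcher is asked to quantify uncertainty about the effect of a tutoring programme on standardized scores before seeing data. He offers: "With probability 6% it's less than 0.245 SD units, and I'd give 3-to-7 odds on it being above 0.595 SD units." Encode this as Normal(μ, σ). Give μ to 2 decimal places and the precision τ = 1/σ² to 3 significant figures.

The p-quantile of Normal(μ,σ) is μ + z_p·σ, with z_{0.06} = -1.555 and z_{0.7} = 0.5244.
Eliminate σ: μ = (z₂·x₁ − z₁·x₂)/(z₂ − z₁) = (0.5244·0.245 − (-1.555)·0.595)/2.079 = 0.51.
Then σ = (x₂ − x₁)/(z₂ − z₁) = (0.595 − 0.245)/2.079 = 0.17.
Precision τ = 1/σ² = 1/0.1683² = 35.3.

μ = 0.51, τ = 35.3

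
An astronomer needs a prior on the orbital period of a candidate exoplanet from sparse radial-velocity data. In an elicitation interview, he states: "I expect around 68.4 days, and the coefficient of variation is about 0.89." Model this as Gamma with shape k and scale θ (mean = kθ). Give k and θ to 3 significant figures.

k ≈ 1.26, θ ≈ 54.2

For Gamma(k, scale θ): mean = kθ, variance = kθ², so CV = 1/√k.
CV = 0.89, hence k = 1/CV² = 1.26.
Then θ = mean/k = 68.4/1.26 = 54.2.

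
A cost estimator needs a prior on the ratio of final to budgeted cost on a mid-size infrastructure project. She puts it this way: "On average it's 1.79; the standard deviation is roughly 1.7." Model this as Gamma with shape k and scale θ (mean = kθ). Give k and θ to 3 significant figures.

For Gamma(k, scale θ): mean = kθ, variance = kθ², so CV = 1/√k.
CV = SD/mean = 1.7/1.79 = 0.9497, hence k = 1/CV² = 1.11.
Then θ = mean/k = 1.79/1.11 = 1.61.

k ≈ 1.11, θ ≈ 1.61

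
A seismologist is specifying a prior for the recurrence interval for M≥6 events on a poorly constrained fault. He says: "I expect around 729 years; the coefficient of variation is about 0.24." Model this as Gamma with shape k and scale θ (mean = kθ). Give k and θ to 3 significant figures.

k ≈ 17.4, θ ≈ 42

For Gamma(k, scale θ): mean = kθ, variance = kθ², so CV = 1/√k.
CV = 0.24, hence k = 1/CV² = 17.4.
Then θ = mean/k = 729/17.4 = 42.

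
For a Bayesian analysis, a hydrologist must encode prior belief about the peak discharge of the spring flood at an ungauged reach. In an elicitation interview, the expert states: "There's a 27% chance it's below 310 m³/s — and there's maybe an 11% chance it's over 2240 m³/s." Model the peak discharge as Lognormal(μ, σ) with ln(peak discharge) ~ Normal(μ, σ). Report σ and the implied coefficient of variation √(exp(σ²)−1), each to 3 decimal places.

σ ≈ 1.075, CV ≈ 1.476

If T ~ Lognormal(μ,σ) then ln T ~ Normal(μ,σ), so the p-quantile of ln T is μ + z_p·σ.
ln(310) = 5.737 and ln(2240) = 7.714; z_{0.27} = -0.6128, z_{0.89} = 1.227.
σ = (7.714 − 5.737)/(1.227 − (-0.6128)) = 1.075.
μ = 5.737 − (-0.6128)·1.075 = 6.395.
CV = √(exp(σ²)−1) = √(exp(1.1561)−1) = 1.476.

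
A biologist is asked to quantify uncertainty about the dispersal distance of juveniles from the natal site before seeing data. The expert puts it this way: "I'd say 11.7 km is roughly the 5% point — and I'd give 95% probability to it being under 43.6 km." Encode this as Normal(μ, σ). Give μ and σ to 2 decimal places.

μ = 27.65, σ = 9.70

For Normal(μ,σ), the p-quantile is μ + z_p·σ. Here z_{0.05} = -1.645, z_{0.95} = 1.645.
So 11.7 = μ − 1.645σ and 43.6 = μ + 1.645σ.
Subtracting: σ = (43.6 − 11.7)/(1.645 − (-1.645)) = 9.70.
Then μ = 11.7 − (-1.645)·9.70 = 27.65.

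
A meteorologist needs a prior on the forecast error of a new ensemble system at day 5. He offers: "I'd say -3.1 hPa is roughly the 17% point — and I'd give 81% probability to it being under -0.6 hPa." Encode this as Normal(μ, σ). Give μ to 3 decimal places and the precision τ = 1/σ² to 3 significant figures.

μ = -1.798, τ = 0.537

The p-quantile of Normal(μ,σ) is μ + z_p·σ, with z_{0.17} = -0.9542 and z_{0.81} = 0.8779.
Eliminate σ: μ = (z₂·x₁ − z₁·x₂)/(z₂ − z₁) = (0.8779·-3.1 − (-0.9542)·-0.6)/1.832 = -1.798.
Then σ = (x₂ − x₁)/(z₂ − z₁) = (-0.6 − -3.1)/1.832 = 1.365.
Precision τ = 1/σ² = 1/1.365² = 0.537.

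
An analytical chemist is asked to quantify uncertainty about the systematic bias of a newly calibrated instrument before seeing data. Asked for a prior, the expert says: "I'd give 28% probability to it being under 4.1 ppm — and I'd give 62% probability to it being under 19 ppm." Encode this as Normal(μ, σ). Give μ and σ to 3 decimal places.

μ = 13.876, σ = 16.773

For Normal(μ,σ), the p-quantile is μ + z_p·σ. Here z_{0.28} = -0.5828, z_{0.62} = 0.3055.
So 4.1 = μ − 0.5828σ and 19 = μ + 0.3055σ.
Subtracting: σ = (19 − 4.1)/(0.3055 − (-0.5828)) = 16.773.
Then μ = 4.1 − (-0.5828)·16.773 = 13.876.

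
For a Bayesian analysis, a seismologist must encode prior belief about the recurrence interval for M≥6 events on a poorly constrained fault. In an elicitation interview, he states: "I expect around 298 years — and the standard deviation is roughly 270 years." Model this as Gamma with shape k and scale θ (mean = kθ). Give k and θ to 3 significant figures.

For Gamma(k, scale θ): mean = kθ, variance = kθ², so CV = 1/√k.
CV = SD/mean = 270/298 = 0.906, hence k = 1/CV² = 1.22.
Then θ = mean/k = 298/1.22 = 245.

k ≈ 1.22, θ ≈ 245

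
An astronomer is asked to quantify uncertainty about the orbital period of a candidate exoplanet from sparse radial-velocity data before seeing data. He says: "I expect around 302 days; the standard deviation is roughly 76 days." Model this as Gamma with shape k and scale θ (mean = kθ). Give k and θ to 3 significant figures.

For Gamma(k, scale θ): mean = kθ, variance = kθ², so CV = 1/√k.
CV = SD/mean = 76/302 = 0.2517, hence k = 1/CV² = 15.8.
Then θ = mean/k = 302/15.8 = 19.1.

k ≈ 15.8, θ ≈ 19.1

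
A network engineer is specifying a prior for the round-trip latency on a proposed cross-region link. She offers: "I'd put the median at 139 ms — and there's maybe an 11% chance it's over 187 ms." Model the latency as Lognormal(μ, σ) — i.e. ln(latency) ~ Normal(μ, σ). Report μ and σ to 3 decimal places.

If T ~ Lognormal(μ,σ) then ln T ~ Normal(μ,σ), so the p-quantile of ln T is μ + z_p·σ.
ln(139) = 4.934 and ln(187) = 5.231; z_{0.5} = 0, z_{0.89} = 1.227.
σ = (5.231 − 4.934)/(1.227 − (0)) = 0.242.
μ = 4.934 − (0)·0.242 = 4.934.

μ ≈ 4.934, σ ≈ 0.242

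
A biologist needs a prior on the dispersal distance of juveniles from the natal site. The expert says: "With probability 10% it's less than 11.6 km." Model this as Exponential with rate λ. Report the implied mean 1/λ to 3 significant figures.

P(T < 11.6) = 1 − e^(−λ·11.6) = 0.1, so λ = −ln(1−0.1)/11.6 = −ln(0.9)/11.6 = 0.00908.
Mean = 1/λ = 110 km.

mean ≈ 110 km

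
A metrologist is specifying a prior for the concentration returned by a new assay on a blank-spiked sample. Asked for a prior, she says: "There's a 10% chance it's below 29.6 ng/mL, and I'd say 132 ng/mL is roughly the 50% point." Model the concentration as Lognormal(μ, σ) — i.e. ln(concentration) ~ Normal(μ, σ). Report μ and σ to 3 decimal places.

If T ~ Lognormal(μ,σ) then ln T ~ Normal(μ,σ), so the p-quantile of ln T is μ + z_p·σ.
ln(29.6) = 3.388 and ln(132) = 4.883; z_{0.1} = -1.282, z_{0.5} = 0.
σ = (4.883 − 3.388)/(0 − (-1.282)) = 1.167.
μ = 3.388 − (-1.282)·1.167 = 4.883.

μ ≈ 4.883, σ ≈ 1.167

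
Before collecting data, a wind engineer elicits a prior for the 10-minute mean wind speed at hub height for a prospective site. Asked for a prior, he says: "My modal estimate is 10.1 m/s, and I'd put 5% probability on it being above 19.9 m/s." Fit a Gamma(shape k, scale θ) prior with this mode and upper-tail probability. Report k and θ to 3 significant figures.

Gamma(k,θ) with k>1 has mode (k−1)θ, so θ = 10.1/(k−1).
Need P(X < 19.9) = 0.95 with θ tied to k this way. Start at k = 2, θ = 10.1: P(X<19.9) ≈ 0.586.
Too low — raise k to concentrate. Iterating converges to k ≈ 7.03.
Then θ = 10.1/(7.03−1) ≈ 1.67.

k ≈ 7.03, θ ≈ 1.67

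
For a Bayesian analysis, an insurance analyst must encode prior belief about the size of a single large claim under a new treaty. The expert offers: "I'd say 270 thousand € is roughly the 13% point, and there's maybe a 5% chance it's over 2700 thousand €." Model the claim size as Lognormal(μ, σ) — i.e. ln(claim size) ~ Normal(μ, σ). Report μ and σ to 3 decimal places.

μ ≈ 6.534, σ ≈ 0.831

If T ~ Lognormal(μ,σ) then ln T ~ Normal(μ,σ), so the p-quantile of ln T is μ + z_p·σ.
ln(270) = 5.598 and ln(2700) = 7.901; z_{0.13} = -1.126, z_{0.95} = 1.645.
σ = (7.901 − 5.598)/(1.645 − (-1.126)) = 0.831.
μ = 5.598 − (-1.126)·0.831 = 6.534.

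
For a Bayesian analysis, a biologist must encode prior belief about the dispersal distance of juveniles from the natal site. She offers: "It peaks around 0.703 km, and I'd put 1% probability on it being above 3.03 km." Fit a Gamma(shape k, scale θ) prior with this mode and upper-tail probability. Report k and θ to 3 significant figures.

k ≈ 2.92, θ ≈ 0.367

Gamma(k,θ) with k>1 has mode (k−1)θ, so θ = 0.703/(k−1).
Need P(X < 3.03) = 0.99 with θ tied to k this way. Start at k = 2, θ = 0.703: P(X<3.03) ≈ 0.929.
Too low — raise k to concentrate. Iterating converges to k ≈ 2.92.
Then θ = 0.703/(2.92−1) ≈ 0.367.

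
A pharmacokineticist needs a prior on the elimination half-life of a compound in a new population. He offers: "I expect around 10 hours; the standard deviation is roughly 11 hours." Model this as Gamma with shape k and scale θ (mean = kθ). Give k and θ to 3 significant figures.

k ≈ 0.826, θ ≈ 12.1

For Gamma(k, scale θ): mean = kθ, variance = kθ², so CV = 1/√k.
CV = SD/mean = 11/10 = 1.1, hence k = 1/CV² = 0.826.
Then θ = mean/k = 10/0.826 = 12.1.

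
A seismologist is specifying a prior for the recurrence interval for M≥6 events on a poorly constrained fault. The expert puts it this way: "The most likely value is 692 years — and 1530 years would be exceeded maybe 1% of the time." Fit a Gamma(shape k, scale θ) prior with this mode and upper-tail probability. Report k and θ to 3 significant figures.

k ≈ 8.65, θ ≈ 90.5

Gamma(k,θ) with k>1 has mode (k−1)θ, so θ = 692/(k−1).
Need P(X < 1530) = 0.99 with θ tied to k this way. Start at k = 2, θ = 692: P(X<1530) ≈ 0.648.
Too low — raise k to concentrate. Iterating converges to k ≈ 8.65.
Then θ = 692/(8.65−1) ≈ 90.5.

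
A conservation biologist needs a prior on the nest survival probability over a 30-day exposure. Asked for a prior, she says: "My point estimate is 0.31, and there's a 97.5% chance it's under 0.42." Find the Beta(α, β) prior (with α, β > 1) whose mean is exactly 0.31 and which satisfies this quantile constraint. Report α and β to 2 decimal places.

With mean 0.31 fixed, write α = 0.31s, β = 0.69s where s = α+β.
Need P(θ < 0.42) = 0.975 under Beta(0.31s, 0.69s). Normal approximation: (q−m)/√(m(1−m)/s) ≈ z_{0.975} = 1.96, so s ≈ 0.31·0.69·(1.96)²/(0.42−0.31)² = 67.9.
At s = 67.9: P(θ<0.42) ≈ 0.971. Adjusting to match 0.975 gives s ≈ 72.88.
So α = 0.31·72.88 ≈ 22.59, β = 0.69·72.88 ≈ 50.29.

α ≈ 22.59, β ≈ 50.29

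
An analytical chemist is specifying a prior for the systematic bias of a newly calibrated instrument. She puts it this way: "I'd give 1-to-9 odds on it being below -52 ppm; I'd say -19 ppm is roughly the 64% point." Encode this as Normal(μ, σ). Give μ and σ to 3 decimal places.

For Normal(μ,σ), the p-quantile is μ + z_p·σ. Here z_{0.1} = -1.282, z_{0.64} = 0.3585.
So -52 = μ − 1.282σ and -19 = μ + 0.3585σ.
Subtracting: σ = (-19 − -52)/(0.3585 − (-1.282)) = 20.122.
Then μ = -52 − (-1.282)·20.122 = -26.213.

μ = -26.213, σ = 20.122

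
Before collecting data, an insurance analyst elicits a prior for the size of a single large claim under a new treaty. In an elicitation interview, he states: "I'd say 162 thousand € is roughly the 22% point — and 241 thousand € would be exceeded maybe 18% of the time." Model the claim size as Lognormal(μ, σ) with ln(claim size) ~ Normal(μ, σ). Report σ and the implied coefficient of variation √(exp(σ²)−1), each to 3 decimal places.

If T ~ Lognormal(μ,σ) then ln T ~ Normal(μ,σ), so the p-quantile of ln T is μ + z_p·σ.
ln(162) = 5.088 and ln(241) = 5.485; z_{0.22} = -0.7722, z_{0.82} = 0.9154.
σ = (5.485 − 5.088)/(0.9154 − (-0.7722)) = 0.235.
μ = 5.088 − (-0.7722)·0.235 = 5.269.
CV = √(exp(σ²)−1) = √(exp(0.0554)−1) = 0.239.

σ ≈ 0.235, CV ≈ 0.239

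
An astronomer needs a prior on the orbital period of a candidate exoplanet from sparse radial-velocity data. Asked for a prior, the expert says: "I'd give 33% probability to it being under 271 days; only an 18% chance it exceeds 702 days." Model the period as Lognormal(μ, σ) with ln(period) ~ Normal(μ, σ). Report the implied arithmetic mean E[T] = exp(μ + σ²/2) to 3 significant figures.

E[T] ≈ 472 days

If T ~ Lognormal(μ,σ) then ln T ~ Normal(μ,σ), so the p-quantile of ln T is μ + z_p·σ.
ln(271) = 5.602 and ln(702) = 6.554; z_{0.33} = -0.4399, z_{0.82} = 0.9154.
σ = (6.554 − 5.602)/(0.9154 − (-0.4399)) = 0.702.
μ = 5.602 − (-0.4399)·0.702 = 5.911.
E[T] = exp(μ + σ²/2) = exp(5.911 + 0.2466) = 472 days.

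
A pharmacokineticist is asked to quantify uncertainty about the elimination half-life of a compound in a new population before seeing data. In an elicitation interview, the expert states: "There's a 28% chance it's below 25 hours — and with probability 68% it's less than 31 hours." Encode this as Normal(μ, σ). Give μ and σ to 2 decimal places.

For Normal(μ,σ), the p-quantile is μ + z_p·σ. Here z_{0.28} = -0.5828, z_{0.68} = 0.4677.
So 25 = μ − 0.5828σ and 31 = μ + 0.4677σ.
Subtracting: σ = (31 − 25)/(0.4677 − (-0.5828)) = 5.71.
Then μ = 25 − (-0.5828)·5.71 = 28.33.

μ = 28.33, σ = 5.71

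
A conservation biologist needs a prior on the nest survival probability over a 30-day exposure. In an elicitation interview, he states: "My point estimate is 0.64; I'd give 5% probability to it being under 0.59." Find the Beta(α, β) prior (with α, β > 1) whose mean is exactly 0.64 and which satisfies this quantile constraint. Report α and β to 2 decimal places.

α ≈ 163.05, β ≈ 91.72

With mean 0.64 fixed, write α = 0.64s, β = 0.36s where s = α+β.
Need P(θ < 0.59) = 0.05 under Beta(0.64s, 0.36s). Normal approximation: (q−m)/√(m(1−m)/s) ≈ z_{0.05} = -1.64, so s ≈ 0.64·0.36·(-1.64)²/(0.59−0.64)² = 249.3.
At s = 249.3: P(θ<0.59) ≈ 0.052. Adjusting to match 0.05 gives s ≈ 254.77.
So α = 0.64·254.77 ≈ 163.05, β = 0.36·254.77 ≈ 91.72.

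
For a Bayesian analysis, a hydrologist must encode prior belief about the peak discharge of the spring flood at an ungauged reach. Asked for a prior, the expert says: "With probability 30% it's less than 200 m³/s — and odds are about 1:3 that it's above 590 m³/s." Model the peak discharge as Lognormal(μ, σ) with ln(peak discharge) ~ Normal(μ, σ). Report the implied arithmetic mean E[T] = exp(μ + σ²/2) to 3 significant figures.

E[T] ≈ 482 m³/s

If T ~ Lognormal(μ,σ) then ln T ~ Normal(μ,σ), so the p-quantile of ln T is μ + z_p·σ.
ln(200) = 5.298 and ln(590) = 6.38; z_{0.3} = -0.5244, z_{0.75} = 0.6745.
σ = (6.38 − 5.298)/(0.6745 − (-0.5244)) = 0.902.
μ = 5.298 − (-0.5244)·0.902 = 5.772.
E[T] = exp(μ + σ²/2) = exp(5.772 + 0.4071) = 482 m³/s.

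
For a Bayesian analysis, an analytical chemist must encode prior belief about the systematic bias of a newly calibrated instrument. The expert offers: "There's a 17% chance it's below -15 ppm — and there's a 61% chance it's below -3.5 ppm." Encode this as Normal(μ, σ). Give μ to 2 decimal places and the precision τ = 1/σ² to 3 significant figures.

μ = -6.10, τ = 0.0115

The p-quantile of Normal(μ,σ) is μ + z_p·σ, with z_{0.17} = -0.9542 and z_{0.61} = 0.2793.
Eliminate σ: μ = (z₂·x₁ − z₁·x₂)/(z₂ − z₁) = (0.2793·-15 − (-0.9542)·-3.5)/1.233 = -6.10.
Then σ = (x₂ − x₁)/(z₂ − z₁) = (-3.5 − -15)/1.233 = 9.32.
Precision τ = 1/σ² = 1/9.323² = 0.0115.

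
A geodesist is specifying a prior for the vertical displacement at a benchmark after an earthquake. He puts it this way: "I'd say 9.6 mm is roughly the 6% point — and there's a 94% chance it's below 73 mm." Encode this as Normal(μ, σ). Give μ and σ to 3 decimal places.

For Normal(μ,σ), the p-quantile is μ + z_p·σ. Here z_{0.06} = -1.555, z_{0.94} = 1.555.
So 9.6 = μ − 1.555σ and 73 = μ + 1.555σ.
Subtracting: σ = (73 − 9.6)/(1.555 − (-1.555)) = 20.389.
Then μ = 9.6 − (-1.555)·20.389 = 41.300.

μ = 41.300, σ = 20.389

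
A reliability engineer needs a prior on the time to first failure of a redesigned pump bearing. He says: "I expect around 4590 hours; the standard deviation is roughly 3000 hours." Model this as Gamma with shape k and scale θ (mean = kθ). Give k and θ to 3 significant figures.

For Gamma(k, scale θ): mean = kθ, variance = kθ², so CV = 1/√k.
CV = SD/mean = 3000/4590 = 0.6536, hence k = 1/CV² = 2.34.
Then θ = mean/k = 4590/2.34 = 1960.

k ≈ 2.34, θ ≈ 1960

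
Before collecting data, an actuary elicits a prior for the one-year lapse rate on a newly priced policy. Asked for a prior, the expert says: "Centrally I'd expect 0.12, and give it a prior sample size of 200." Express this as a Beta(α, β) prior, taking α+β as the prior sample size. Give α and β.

α = 24, β = 176

Under the effective-sample-size interpretation, Beta(α, β) has prior mean α/(α+β) and prior sample size α+β.
So α+β = 200 and α/(α+β) = 0.12, giving α = 0.12·200 = 24 and β = 200 − 24 = 176.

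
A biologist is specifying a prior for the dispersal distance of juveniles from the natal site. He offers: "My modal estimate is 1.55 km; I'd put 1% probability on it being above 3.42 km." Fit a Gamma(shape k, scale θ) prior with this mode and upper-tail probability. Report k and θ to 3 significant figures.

Gamma(k,θ) with k>1 has mode (k−1)θ, so θ = 1.55/(k−1).
Need P(X < 3.42) = 0.99 with θ tied to k this way. Start at k = 2, θ = 1.55: P(X<3.42) ≈ 0.647.
Too low — raise k to concentrate. Iterating converges to k ≈ 8.69.
Then θ = 1.55/(8.69−1) ≈ 0.201.

k ≈ 8.69, θ ≈ 0.201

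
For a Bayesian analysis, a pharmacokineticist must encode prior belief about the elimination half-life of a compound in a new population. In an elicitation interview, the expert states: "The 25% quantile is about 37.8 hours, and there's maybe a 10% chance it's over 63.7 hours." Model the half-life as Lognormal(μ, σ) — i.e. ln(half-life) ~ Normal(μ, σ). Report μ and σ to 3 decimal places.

If T ~ Lognormal(μ,σ) then ln T ~ Normal(μ,σ), so the p-quantile of ln T is μ + z_p·σ.
ln(37.8) = 3.632 and ln(63.7) = 4.154; z_{0.25} = -0.6745, z_{0.9} = 1.282.
σ = (4.154 − 3.632)/(1.282 − (-0.6745)) = 0.267.
μ = 3.632 − (-0.6745)·0.267 = 3.812.

μ ≈ 3.812, σ ≈ 0.267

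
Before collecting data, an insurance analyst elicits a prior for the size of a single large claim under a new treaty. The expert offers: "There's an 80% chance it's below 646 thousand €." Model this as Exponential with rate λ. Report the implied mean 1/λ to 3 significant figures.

P(T < 646.0) = 1 − e^(−λ·646.0) = 0.8, so λ = −ln(1−0.8)/646.0 = −ln(0.2)/646.0 = 0.00249.
Mean = 1/λ = 401 thousand €.

mean ≈ 401 thousand €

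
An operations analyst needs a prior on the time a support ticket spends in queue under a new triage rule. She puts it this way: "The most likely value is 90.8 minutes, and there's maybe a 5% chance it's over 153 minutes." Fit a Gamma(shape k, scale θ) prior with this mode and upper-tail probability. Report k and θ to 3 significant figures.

k ≈ 11.3, θ ≈ 8.85

Gamma(k,θ) with k>1 has mode (k−1)θ, so θ = 90.8/(k−1).
Need P(X < 153) = 0.95 with θ tied to k this way. Start at k = 2, θ = 90.8: P(X<153) ≈ 0.502.
Too low — raise k to concentrate. Iterating converges to k ≈ 11.3.
Then θ = 90.8/(11.3−1) ≈ 8.85.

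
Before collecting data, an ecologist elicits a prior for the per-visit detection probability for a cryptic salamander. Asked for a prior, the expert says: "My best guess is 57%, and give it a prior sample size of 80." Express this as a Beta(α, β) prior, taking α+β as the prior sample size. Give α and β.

α = 45.6, β = 34.4

Under the effective-sample-size interpretation, Beta(α, β) has prior mean α/(α+β) and prior sample size α+β.
So α+β = 80 and α/(α+β) = 0.57, giving α = 0.57·80 = 45.6 and β = 80 − 45.6 = 34.4.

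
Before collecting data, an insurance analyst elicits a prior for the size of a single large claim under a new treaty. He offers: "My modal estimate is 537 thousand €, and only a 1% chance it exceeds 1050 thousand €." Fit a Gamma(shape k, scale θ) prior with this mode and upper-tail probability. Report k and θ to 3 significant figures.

k ≈ 12, θ ≈ 49

Gamma(k,θ) with k>1 has mode (k−1)θ, so θ = 537/(k−1).
Need P(X < 1050) = 0.99 with θ tied to k this way. Start at k = 2, θ = 537: P(X<1050) ≈ 0.582.
Too low — raise k to concentrate. Iterating converges to k ≈ 12.
Then θ = 537/(12−1) ≈ 49.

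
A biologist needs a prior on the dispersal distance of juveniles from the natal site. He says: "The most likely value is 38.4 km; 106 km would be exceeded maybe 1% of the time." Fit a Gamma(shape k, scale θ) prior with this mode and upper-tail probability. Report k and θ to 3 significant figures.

k ≈ 5.45, θ ≈ 8.62

Gamma(k,θ) with k>1 has mode (k−1)θ, so θ = 38.4/(k−1).
Need P(X < 106) = 0.99 with θ tied to k this way. Start at k = 2, θ = 38.4: P(X<106) ≈ 0.762.
Too low — raise k to concentrate. Iterating converges to k ≈ 5.45.
Then θ = 38.4/(5.45−1) ≈ 8.62.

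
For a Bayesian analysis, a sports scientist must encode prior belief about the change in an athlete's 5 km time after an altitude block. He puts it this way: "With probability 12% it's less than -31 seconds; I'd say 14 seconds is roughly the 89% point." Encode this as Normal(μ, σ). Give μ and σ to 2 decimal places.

The p-quantile of Normal(μ,σ) is μ + z_p·σ, with z_{0.12} = -1.175 and z_{0.89} = 1.227.
Eliminate σ: μ = (z₂·x₁ − z₁·x₂)/(z₂ − z₁) = (1.227·-31 − (-1.175)·14)/2.402 = -8.98.
Then σ = (x₂ − x₁)/(z₂ − z₁) = (14 − -31)/2.402 = 18.74.

μ = -8.98, σ = 18.74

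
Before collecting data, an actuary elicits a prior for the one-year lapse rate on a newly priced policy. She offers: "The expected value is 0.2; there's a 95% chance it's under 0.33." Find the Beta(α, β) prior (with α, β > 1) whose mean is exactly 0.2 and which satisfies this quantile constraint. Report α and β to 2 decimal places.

α ≈ 5.90, β ≈ 23.60

With mean 0.2 fixed, write α = 0.2s, β = 0.8s where s = α+β.
Need P(θ < 0.33) = 0.95 under Beta(0.2s, 0.8s). Normal approximation: (q−m)/√(m(1−m)/s) ≈ z_{0.95} = 1.64, so s ≈ 0.2·0.8·(1.64)²/(0.33−0.2)² = 25.6.
At s = 25.6: P(θ<0.33) ≈ 0.939. Adjusting to match 0.95 gives s ≈ 29.51.
So α = 0.2·29.51 ≈ 5.90, β = 0.8·29.51 ≈ 23.60.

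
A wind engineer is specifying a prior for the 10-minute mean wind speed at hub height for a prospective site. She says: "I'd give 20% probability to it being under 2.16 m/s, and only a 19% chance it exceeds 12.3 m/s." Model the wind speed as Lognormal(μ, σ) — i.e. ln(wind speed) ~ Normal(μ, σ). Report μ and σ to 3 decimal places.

If T ~ Lognormal(μ,σ) then ln T ~ Normal(μ,σ), so the p-quantile of ln T is μ + z_p·σ.
ln(2.16) = 0.7701 and ln(12.3) = 2.51; z_{0.2} = -0.8416, z_{0.81} = 0.8779.
σ = (2.51 − 0.7701)/(0.8779 − (-0.8416)) = 1.012.
μ = 0.7701 − (-0.8416)·1.012 = 1.622.

μ ≈ 1.622, σ ≈ 1.012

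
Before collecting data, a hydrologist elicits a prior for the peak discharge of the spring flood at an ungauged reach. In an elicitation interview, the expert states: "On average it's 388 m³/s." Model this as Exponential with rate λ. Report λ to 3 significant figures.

Exponential mean = 1/λ, so λ = 1/388.0 = 0.00258.

λ ≈ 0.00258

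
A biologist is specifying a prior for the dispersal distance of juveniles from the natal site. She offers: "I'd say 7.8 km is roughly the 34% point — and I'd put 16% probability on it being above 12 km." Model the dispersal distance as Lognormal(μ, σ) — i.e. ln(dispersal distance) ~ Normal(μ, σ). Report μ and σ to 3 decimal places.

μ ≈ 2.180, σ ≈ 0.306

If T ~ Lognormal(μ,σ) then ln T ~ Normal(μ,σ), so the p-quantile of ln T is μ + z_p·σ.
ln(7.8) = 2.054 and ln(12) = 2.485; z_{0.34} = -0.4125, z_{0.84} = 0.9945.
σ = (2.485 − 2.054)/(0.9945 − (-0.4125)) = 0.306.
μ = 2.054 − (-0.4125)·0.306 = 2.180.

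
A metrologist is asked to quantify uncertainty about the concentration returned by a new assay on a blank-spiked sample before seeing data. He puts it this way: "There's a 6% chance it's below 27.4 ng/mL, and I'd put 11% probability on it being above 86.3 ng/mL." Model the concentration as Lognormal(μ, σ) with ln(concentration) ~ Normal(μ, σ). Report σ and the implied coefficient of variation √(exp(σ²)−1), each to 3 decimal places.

σ ≈ 0.412, CV ≈ 0.431

If T ~ Lognormal(μ,σ) then ln T ~ Normal(μ,σ), so the p-quantile of ln T is μ + z_p·σ.
ln(27.4) = 3.311 and ln(86.3) = 4.458; z_{0.06} = -1.555, z_{0.89} = 1.227.
σ = (4.458 − 3.311)/(1.227 − (-1.555)) = 0.412.
μ = 3.311 − (-1.555)·0.412 = 3.952.
CV = √(exp(σ²)−1) = √(exp(0.1702)−1) = 0.431.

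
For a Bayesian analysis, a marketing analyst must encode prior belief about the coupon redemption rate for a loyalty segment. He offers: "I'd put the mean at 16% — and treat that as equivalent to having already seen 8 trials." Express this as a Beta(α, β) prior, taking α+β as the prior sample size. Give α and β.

α = 1.28, β = 6.72

Under the effective-sample-size interpretation, Beta(α, β) has prior mean α/(α+β) and prior sample size α+β.
So α+β = 8 and α/(α+β) = 0.16, giving α = 0.16·8 = 1.28 and β = 8 − 1.28 = 6.72.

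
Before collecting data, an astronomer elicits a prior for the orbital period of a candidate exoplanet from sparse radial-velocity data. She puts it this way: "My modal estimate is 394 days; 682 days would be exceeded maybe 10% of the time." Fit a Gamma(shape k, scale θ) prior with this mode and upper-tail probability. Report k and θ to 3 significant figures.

Gamma(k,θ) with k>1 has mode (k−1)θ, so θ = 394/(k−1).
Need P(X < 682) = 0.9 with θ tied to k this way. Start at k = 2, θ = 394: P(X<682) ≈ 0.516.
Too low — raise k to concentrate. Iterating converges to k ≈ 7.3.
Then θ = 394/(7.3−1) ≈ 62.5.

k ≈ 7.3, θ ≈ 62.5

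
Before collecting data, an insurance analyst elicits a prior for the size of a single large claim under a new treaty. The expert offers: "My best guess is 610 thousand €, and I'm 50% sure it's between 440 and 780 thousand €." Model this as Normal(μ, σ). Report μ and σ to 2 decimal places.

μ = 610.00, σ = 252.04

A symmetric 50% interval runs μ ± z·σ with z = 0.6745.
Half-width = 170, so σ = 170/0.6745 = 252.04.
μ is the stated best guess, 610.00.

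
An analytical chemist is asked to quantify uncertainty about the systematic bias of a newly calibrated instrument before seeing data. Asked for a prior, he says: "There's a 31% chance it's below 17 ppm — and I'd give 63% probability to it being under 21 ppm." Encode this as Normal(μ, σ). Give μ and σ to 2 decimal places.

For Normal(μ,σ), the p-quantile is μ + z_p·σ. Here z_{0.31} = -0.4959, z_{0.63} = 0.3319.
So 17 = μ − 0.4959σ and 21 = μ + 0.3319σ.
Subtracting: σ = (21 − 17)/(0.3319 − (-0.4959)) = 4.83.
Then μ = 17 − (-0.4959)·4.83 = 19.40.

μ = 19.40, σ = 4.83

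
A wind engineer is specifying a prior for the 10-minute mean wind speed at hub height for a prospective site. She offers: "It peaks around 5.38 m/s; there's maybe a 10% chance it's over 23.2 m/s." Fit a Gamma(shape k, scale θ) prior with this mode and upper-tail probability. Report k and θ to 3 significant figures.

k ≈ 1.85, θ ≈ 6.33

Gamma(k,θ) with k>1 has mode (k−1)θ, so θ = 5.38/(k−1).
Need P(X < 23.2) = 0.9 with θ tied to k this way. Start at k = 2, θ = 5.38: P(X<23.2) ≈ 0.929.
Too high — lower k to spread out. Iterating converges to k ≈ 1.85.
Then θ = 5.38/(1.85−1) ≈ 6.33.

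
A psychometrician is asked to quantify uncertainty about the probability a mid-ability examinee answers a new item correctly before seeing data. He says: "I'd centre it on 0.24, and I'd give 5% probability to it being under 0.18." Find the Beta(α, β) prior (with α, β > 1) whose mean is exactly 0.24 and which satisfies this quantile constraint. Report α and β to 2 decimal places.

With mean 0.24 fixed, write α = 0.24s, β = 0.76s where s = α+β.
Need P(θ < 0.18) = 0.05 under Beta(0.24s, 0.76s). Normal approximation: (q−m)/√(m(1−m)/s) ≈ z_{0.05} = -1.64, so s ≈ 0.24·0.76·(-1.64)²/(0.18−0.24)² = 137.1.
At s = 137.1: P(θ<0.18) ≈ 0.043. Adjusting to match 0.05 gives s ≈ 125.68.
So α = 0.24·125.68 ≈ 30.16, β = 0.76·125.68 ≈ 95.52.

α ≈ 30.16, β ≈ 95.52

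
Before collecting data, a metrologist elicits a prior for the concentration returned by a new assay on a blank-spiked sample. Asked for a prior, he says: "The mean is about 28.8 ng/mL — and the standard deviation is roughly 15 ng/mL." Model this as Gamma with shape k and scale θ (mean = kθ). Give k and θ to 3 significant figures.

For Gamma(k, scale θ): mean = kθ, variance = kθ², so CV = 1/√k.
CV = SD/mean = 15/28.8 = 0.5208, hence k = 1/CV² = 3.69.
Then θ = mean/k = 28.8/3.69 = 7.81.

k ≈ 3.69, θ ≈ 7.81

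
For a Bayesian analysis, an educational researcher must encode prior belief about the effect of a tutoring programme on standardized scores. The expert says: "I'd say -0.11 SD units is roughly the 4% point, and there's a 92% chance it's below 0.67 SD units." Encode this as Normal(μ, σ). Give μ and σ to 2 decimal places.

For Normal(μ,σ), the p-quantile is μ + z_p·σ. Here z_{0.04} = -1.751, z_{0.92} = 1.405.
So -0.11 = μ − 1.751σ and 0.67 = μ + 1.405σ.
Subtracting: σ = (0.67 − -0.11)/(1.405 − (-1.751)) = 0.25.
Then μ = -0.11 − (-1.751)·0.25 = 0.32.

μ = 0.32, σ = 0.25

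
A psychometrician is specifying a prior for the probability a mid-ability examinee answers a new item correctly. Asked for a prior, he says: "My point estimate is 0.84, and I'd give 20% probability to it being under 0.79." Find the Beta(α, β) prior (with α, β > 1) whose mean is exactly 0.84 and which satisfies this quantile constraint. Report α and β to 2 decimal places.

With mean 0.84 fixed, write α = 0.84s, β = 0.16s where s = α+β.
Need P(θ < 0.79) = 0.2 under Beta(0.84s, 0.16s). Normal approximation: (q−m)/√(m(1−m)/s) ≈ z_{0.2} = -0.842, so s ≈ 0.84·0.16·(-0.842)²/(0.79−0.84)² = 38.1.
At s = 38.1: P(θ<0.79) ≈ 0.190. Adjusting to match 0.2 gives s ≈ 34.32.
So α = 0.84·34.32 ≈ 28.83, β = 0.16·34.32 ≈ 5.49.

α ≈ 28.83, β ≈ 5.49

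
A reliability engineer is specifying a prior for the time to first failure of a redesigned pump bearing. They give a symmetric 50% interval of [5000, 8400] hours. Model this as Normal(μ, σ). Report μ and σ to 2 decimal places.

μ = 6700.00, σ = 2520.42

A symmetric 50% interval runs μ ± z·σ with z = 0.6745.
Half-width = 1700, so σ = 1700/0.6745 = 2520.42.
μ is the interval midpoint, 6700.00.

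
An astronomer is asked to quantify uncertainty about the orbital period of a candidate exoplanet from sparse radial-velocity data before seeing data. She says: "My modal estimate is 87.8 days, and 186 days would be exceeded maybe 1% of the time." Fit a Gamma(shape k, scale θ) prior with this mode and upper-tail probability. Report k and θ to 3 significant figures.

k ≈ 9.62, θ ≈ 10.2

Gamma(k,θ) with k>1 has mode (k−1)θ, so θ = 87.8/(k−1).
Need P(X < 186) = 0.99 with θ tied to k this way. Start at k = 2, θ = 87.8: P(X<186) ≈ 0.625.
Too low — raise k to concentrate. Iterating converges to k ≈ 9.62.
Then θ = 87.8/(9.62−1) ≈ 10.2.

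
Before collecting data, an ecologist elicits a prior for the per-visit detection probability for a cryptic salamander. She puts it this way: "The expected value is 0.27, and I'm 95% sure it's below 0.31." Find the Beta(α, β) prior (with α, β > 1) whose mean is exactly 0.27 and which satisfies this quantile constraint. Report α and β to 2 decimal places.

With mean 0.27 fixed, write α = 0.27s, β = 0.73s where s = α+β.
Need P(θ < 0.31) = 0.95 under Beta(0.27s, 0.73s). Normal approximation: (q−m)/√(m(1−m)/s) ≈ z_{0.95} = 1.64, so s ≈ 0.27·0.73·(1.64)²/(0.31−0.27)² = 333.3.
At s = 333.3: P(θ<0.31) ≈ 0.947. Adjusting to match 0.95 gives s ≈ 345.19.
So α = 0.27·345.19 ≈ 93.20, β = 0.73·345.19 ≈ 251.99.

α ≈ 93.20, β ≈ 251.99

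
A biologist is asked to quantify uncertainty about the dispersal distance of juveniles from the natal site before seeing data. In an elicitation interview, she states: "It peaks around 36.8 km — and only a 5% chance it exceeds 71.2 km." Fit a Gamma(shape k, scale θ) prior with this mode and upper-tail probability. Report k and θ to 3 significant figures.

k ≈ 7.38, θ ≈ 5.77

Gamma(k,θ) with k>1 has mode (k−1)θ, so θ = 36.8/(k−1).
Need P(X < 71.2) = 0.95 with θ tied to k this way. Start at k = 2, θ = 36.8: P(X<71.2) ≈ 0.576.
Too low — raise k to concentrate. Iterating converges to k ≈ 7.38.
Then θ = 36.8/(7.38−1) ≈ 5.77.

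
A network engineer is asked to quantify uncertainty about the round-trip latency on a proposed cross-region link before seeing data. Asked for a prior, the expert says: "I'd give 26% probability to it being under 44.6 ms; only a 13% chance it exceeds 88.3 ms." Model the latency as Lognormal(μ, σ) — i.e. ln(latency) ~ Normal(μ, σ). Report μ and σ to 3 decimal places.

μ ≈ 4.046, σ ≈ 0.386

If T ~ Lognormal(μ,σ) then ln T ~ Normal(μ,σ), so the p-quantile of ln T is μ + z_p·σ.
ln(44.6) = 3.798 and ln(88.3) = 4.481; z_{0.26} = -0.6433, z_{0.87} = 1.126.
σ = (4.481 − 3.798)/(1.126 − (-0.6433)) = 0.386.
μ = 3.798 − (-0.6433)·0.386 = 4.046.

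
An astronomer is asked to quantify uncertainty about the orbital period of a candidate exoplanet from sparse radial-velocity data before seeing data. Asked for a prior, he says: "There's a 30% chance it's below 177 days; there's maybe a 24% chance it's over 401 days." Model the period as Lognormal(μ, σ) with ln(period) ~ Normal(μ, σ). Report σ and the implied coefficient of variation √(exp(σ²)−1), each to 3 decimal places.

If T ~ Lognormal(μ,σ) then ln T ~ Normal(μ,σ), so the p-quantile of ln T is μ + z_p·σ.
ln(177) = 5.176 and ln(401) = 5.994; z_{0.3} = -0.5244, z_{0.76} = 0.7063.
σ = (5.994 − 5.176)/(0.7063 − (-0.5244)) = 0.665.
μ = 5.176 − (-0.5244)·0.665 = 5.525.
CV = √(exp(σ²)−1) = √(exp(0.4416)−1) = 0.745.

σ ≈ 0.665, CV ≈ 0.745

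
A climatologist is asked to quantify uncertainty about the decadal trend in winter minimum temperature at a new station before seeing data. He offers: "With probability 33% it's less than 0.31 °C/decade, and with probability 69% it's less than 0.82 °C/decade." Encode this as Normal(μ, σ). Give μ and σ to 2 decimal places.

μ = 0.55, σ = 0.55

The p-quantile of Normal(μ,σ) is μ + z_p·σ, with z_{0.33} = -0.4399 and z_{0.69} = 0.4959.
Eliminate σ: μ = (z₂·x₁ − z₁·x₂)/(z₂ − z₁) = (0.4959·0.31 − (-0.4399)·0.82)/0.9358 = 0.55.
Then σ = (x₂ − x₁)/(z₂ − z₁) = (0.82 − 0.31)/0.9358 = 0.55.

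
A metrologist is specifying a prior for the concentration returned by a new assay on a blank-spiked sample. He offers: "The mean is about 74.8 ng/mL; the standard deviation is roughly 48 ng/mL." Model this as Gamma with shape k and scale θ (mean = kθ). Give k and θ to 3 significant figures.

k ≈ 2.43, θ ≈ 30.8

For Gamma(k, scale θ): mean = kθ, variance = kθ², so CV = 1/√k.
CV = SD/mean = 48/74.8 = 0.6417, hence k = 1/CV² = 2.43.
Then θ = mean/k = 74.8/2.43 = 30.8.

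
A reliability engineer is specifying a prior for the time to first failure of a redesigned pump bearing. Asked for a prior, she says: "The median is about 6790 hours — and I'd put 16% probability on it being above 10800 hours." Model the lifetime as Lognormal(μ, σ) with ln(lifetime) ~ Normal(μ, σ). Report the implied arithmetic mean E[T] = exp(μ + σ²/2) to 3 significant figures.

E[T] ≈ 7570 hours

If T ~ Lognormal(μ,σ) then ln T ~ Normal(μ,σ), so the p-quantile of ln T is μ + z_p·σ.
ln(6790) = 8.823 and ln(10800) = 9.287; z_{0.5} = 0, z_{0.84} = 0.9945.
σ = (9.287 − 8.823)/(0.9945 − (0)) = 0.467.
μ = 8.823 − (0)·0.467 = 8.823.
E[T] = exp(μ + σ²/2) = exp(8.823 + 0.1089) = 7570 hours.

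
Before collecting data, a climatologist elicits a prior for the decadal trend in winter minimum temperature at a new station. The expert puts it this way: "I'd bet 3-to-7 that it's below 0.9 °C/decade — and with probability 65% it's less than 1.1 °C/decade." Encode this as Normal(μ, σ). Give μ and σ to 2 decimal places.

The p-quantile of Normal(μ,σ) is μ + z_p·σ, with z_{0.3} = -0.5244 and z_{0.65} = 0.3853.
Eliminate σ: μ = (z₂·x₁ − z₁·x₂)/(z₂ − z₁) = (0.3853·0.9 − (-0.5244)·1.1)/0.9097 = 1.02.
Then σ = (x₂ − x₁)/(z₂ − z₁) = (1.1 − 0.9)/0.9097 = 0.22.

μ = 1.02, σ = 0.22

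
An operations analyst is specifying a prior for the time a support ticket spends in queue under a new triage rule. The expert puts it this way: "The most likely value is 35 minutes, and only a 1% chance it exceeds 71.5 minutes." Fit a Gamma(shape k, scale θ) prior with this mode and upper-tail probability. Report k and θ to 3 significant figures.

k ≈ 10.6, θ ≈ 3.65

Gamma(k,θ) with k>1 has mode (k−1)θ, so θ = 35/(k−1).
Need P(X < 71.5) = 0.99 with θ tied to k this way. Start at k = 2, θ = 35: P(X<71.5) ≈ 0.605.
Too low — raise k to concentrate. Iterating converges to k ≈ 10.6.
Then θ = 35/(10.6−1) ≈ 3.65.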